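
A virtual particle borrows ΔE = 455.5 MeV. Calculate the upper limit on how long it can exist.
7.225 × 10^-25 s

Using the energy-time uncertainty principle:
ΔEΔt ≥ ℏ/2

For a virtual particle borrowing energy ΔE, the maximum lifetime is:
Δt_max = ℏ/(2ΔE)

Converting energy:
ΔE = 455.5 MeV = 7.298e-11 J

Δt_max = (1.055e-34 J·s) / (2 × 7.298e-11 J)
Δt_max = 7.225e-25 s = 7.225 × 10^-25 s

Virtual particles with higher borrowed energy exist for shorter times.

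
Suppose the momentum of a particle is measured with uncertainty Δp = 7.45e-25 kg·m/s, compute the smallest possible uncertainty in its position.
70.777 pm

Using the Heisenberg uncertainty principle:
ΔxΔp ≥ ℏ/2

The minimum uncertainty in position is:
Δx_min = ℏ/(2Δp)
Δx_min = (1.055e-34 J·s) / (2 × 7.450e-25 kg·m/s)
Δx_min = 7.078e-11 m = 70.777 pm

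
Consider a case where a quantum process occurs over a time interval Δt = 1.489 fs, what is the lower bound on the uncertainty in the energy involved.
221.025 meV

Using the energy-time uncertainty principle:
ΔEΔt ≥ ℏ/2

The minimum uncertainty in energy is:
ΔE_min = ℏ/(2Δt)
ΔE_min = (1.055e-34 J·s) / (2 × 1.489e-15 s)
ΔE_min = 3.541e-20 J = 221.025 meV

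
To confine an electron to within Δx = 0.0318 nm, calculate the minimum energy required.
9.419 eV

Localizing a particle requires giving it sufficient momentum uncertainty:

1. From uncertainty principle: Δp ≥ ℏ/(2Δx)
   Δp_min = (1.055e-34 J·s) / (2 × 3.180e-11 m)
   Δp_min = 1.658e-24 kg·m/s

2. This momentum uncertainty corresponds to kinetic energy:
   KE ≈ (Δp)²/(2m) = (1.658e-24)²/(2 × 9.109e-31 kg)
   KE = 1.509e-18 J = 9.419 eV

Tighter localization requires more energy.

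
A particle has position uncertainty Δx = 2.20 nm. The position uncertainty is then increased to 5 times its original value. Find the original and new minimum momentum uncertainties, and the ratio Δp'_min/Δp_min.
Original Δp_min = 2.397 × 10^-26 kg·m/s; new Δp'_min = 4.794 × 10^-27 kg·m/s; ratio Δp'_min/Δp_min = 1/5.

From the uncertainty principle ΔxΔp ≥ ℏ/2, the minimum momentum uncertainty is Δp_min = ℏ/(2Δx).

Original (Δx = 2.20 nm = 2.200e-09 m):
Δp_min = (1.055e-34 J·s)/(2 × 2.200e-09 m) = 2.397e-26 kg·m/s

When Δx → 5Δx:
Δp'_min = ℏ/(2 × 5Δx) = (1/5) × ℏ/(2Δx) = (1/5) × Δp_min
Δp'_min = 1/5 × 2.397e-26 kg·m/s = 4.794e-27 kg·m/s

Since Δp_min ∝ 1/Δx, when Δx is increased to 5 times its original value, Δp_min decreases to 1/5 of its original value.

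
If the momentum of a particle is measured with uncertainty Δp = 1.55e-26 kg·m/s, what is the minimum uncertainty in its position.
3.402 nm

Using the Heisenberg uncertainty principle:
ΔxΔp ≥ ℏ/2

The minimum uncertainty in position is:
Δx_min = ℏ/(2Δp)
Δx_min = (1.055e-34 J·s) / (2 × 1.550e-26 kg·m/s)
Δx_min = 3.402e-09 m = 3.402 nm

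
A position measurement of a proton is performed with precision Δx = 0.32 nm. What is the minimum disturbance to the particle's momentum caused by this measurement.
1.648 × 10^-25 kg·m/s

The uncertainty principle implies that measuring position disturbs momentum:
ΔxΔp ≥ ℏ/2

When we measure position with precision Δx, we necessarily introduce a momentum uncertainty:
Δp ≥ ℏ/(2Δx)
Δp_min = (1.055e-34 J·s) / (2 × 3.200e-10 m)
Δp_min = 1.648e-25 kg·m/s

The more precisely we measure position, the greater the momentum disturbance.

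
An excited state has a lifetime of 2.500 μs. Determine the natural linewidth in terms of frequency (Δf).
31.831 kHz

Using the energy-time uncertainty principle and E = hf:
ΔEΔt ≥ ℏ/2
hΔf·Δt ≥ ℏ/2

The minimum frequency uncertainty is:
Δf = ℏ/(2hτ) = 1/(4πτ)
Δf = 1/(4π × 2.500e-06 s)
Δf = 3.183e+04 Hz = 31.831 kHz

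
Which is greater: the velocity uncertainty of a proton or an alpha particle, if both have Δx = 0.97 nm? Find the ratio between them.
The proton has the larger minimum velocity uncertainty, by a ratio of 4.0.

For both particles, Δp_min = ℏ/(2Δx) = 5.436e-26 kg·m/s (same for both).

The velocity uncertainty is Δv = Δp/m:
- proton: Δv = 5.436e-26 / 1.673e-27 = 3.250e+01 m/s = 32.499 m/s
- alpha particle: Δv = 5.436e-26 / 6.645e-27 = 8.181e+00 m/s = 8.181 m/s

Ratio: 3.250e+01 / 8.181e+00 = 4.0

The lighter particle has larger velocity uncertainty because Δv ∝ 1/m.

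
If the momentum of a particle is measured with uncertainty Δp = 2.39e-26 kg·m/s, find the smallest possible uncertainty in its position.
2.206 nm

Using the Heisenberg uncertainty principle:
ΔxΔp ≥ ℏ/2

The minimum uncertainty in position is:
Δx_min = ℏ/(2Δp)
Δx_min = (1.055e-34 J·s) / (2 × 2.390e-26 kg·m/s)
Δx_min = 2.206e-09 m = 2.206 nm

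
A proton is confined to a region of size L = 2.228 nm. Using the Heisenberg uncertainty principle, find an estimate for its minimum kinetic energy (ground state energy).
1.045 μeV

Using the uncertainty principle to estimate ground state energy:

1. The position uncertainty is approximately the confinement size:
   Δx ≈ L = 2.228e-09 m

2. From ΔxΔp ≥ ℏ/2, the minimum momentum uncertainty is:
   Δp ≈ ℏ/(2L) = 2.367e-26 kg·m/s

3. The kinetic energy is approximately:
   KE ≈ (Δp)²/(2m) = (2.367e-26)²/(2 × 1.673e-27 kg)
   KE ≈ 1.674e-25 J = 1.045 μeV

This is an order-of-magnitude estimate of the ground state energy.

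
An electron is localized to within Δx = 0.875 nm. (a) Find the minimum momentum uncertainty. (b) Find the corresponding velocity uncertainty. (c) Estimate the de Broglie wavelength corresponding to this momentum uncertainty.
(a) Δp_min = 6.026 × 10^-26 kg·m/s
(b) Δv_min = 66.153 km/s
(c) λ_dB = 10.996 nm

Step-by-step:

(a) From the uncertainty principle:
Δp_min = ℏ/(2Δx) = (1.055e-34 J·s)/(2 × 8.750e-10 m) = 6.026e-26 kg·m/s

(b) The velocity uncertainty:
Δv = Δp/m = (6.026e-26 kg·m/s)/(9.109e-31 kg) = 6.615e+04 m/s = 66.153 km/s

(c) The de Broglie wavelength for this momentum:
λ = h/p = (6.626e-34 J·s)/(6.026e-26 kg·m/s) = 1.100e-08 m = 10.996 nm

Note: The de Broglie wavelength is comparable to the localization size, as expected from wave-particle duality.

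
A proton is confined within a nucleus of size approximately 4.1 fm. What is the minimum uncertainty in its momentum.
1.286 × 10^-20 kg·m/s

Using the Heisenberg uncertainty principle:
ΔxΔp ≥ ℏ/2

With Δx ≈ L = 4.100e-15 m (the confinement size):
Δp_min = ℏ/(2Δx)
Δp_min = (1.055e-34 J·s) / (2 × 4.100e-15 m)
Δp_min = 1.286e-20 kg·m/s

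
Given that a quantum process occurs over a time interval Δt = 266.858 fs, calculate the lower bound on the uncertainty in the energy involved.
1.233 meV

Using the energy-time uncertainty principle:
ΔEΔt ≥ ℏ/2

The minimum uncertainty in energy is:
ΔE_min = ℏ/(2Δt)
ΔE_min = (1.055e-34 J·s) / (2 × 2.669e-13 s)
ΔE_min = 1.976e-22 J = 1.233 meV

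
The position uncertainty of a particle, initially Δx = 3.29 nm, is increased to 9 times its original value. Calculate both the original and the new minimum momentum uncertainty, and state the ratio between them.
Original Δp_min = 1.603 × 10^-26 kg·m/s; new Δp'_min = 1.781 × 10^-27 kg·m/s; ratio Δp'_min/Δp_min = 1/9.

From the uncertainty principle ΔxΔp ≥ ℏ/2, the minimum momentum uncertainty is Δp_min = ℏ/(2Δx).

Original (Δx = 3.29 nm = 3.290e-09 m):
Δp_min = (1.055e-34 J·s)/(2 × 3.290e-09 m) = 1.603e-26 kg·m/s

When Δx → 9Δx:
Δp'_min = ℏ/(2 × 9Δx) = (1/9) × ℏ/(2Δx) = (1/9) × Δp_min
Δp'_min = 1/9 × 1.603e-26 kg·m/s = 1.781e-27 kg·m/s

Since Δp_min ∝ 1/Δx, when Δx is increased to 9 times its original value, Δp_min decreases to 1/9 of its original value.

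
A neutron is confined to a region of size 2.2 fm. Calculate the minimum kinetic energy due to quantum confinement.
1.070 MeV

Using the uncertainty principle:

1. Position uncertainty: Δx ≈ 2.200e-15 m
2. Minimum momentum uncertainty: Δp = ℏ/(2Δx) = 2.397e-20 kg·m/s
3. Minimum kinetic energy:
   KE = (Δp)²/(2m) = (2.397e-20)²/(2 × 1.675e-27 kg)
   KE = 1.715e-13 J = 1.070 MeV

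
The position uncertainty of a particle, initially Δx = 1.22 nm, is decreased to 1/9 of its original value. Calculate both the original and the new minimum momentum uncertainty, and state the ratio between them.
Original Δp_min = 4.322 × 10^-26 kg·m/s; new Δp'_min = 3.890 × 10^-25 kg·m/s; ratio Δp'_min/Δp_min = 9.

From the uncertainty principle ΔxΔp ≥ ℏ/2, the minimum momentum uncertainty is Δp_min = ℏ/(2Δx).

Original (Δx = 1.22 nm = 1.220e-09 m):
Δp_min = (1.055e-34 J·s)/(2 × 1.220e-09 m) = 4.322e-26 kg·m/s

When Δx → (1/9)Δx:
Δp'_min = ℏ/(2 × (1/9)Δx) = 9 × ℏ/(2Δx) = 9 × Δp_min
Δp'_min = 9 × 4.322e-26 kg·m/s = 3.890e-25 kg·m/s

Since Δp_min ∝ 1/Δx, when Δx is decreased to 1/9 of its original value, Δp_min increases to 9 times its original value.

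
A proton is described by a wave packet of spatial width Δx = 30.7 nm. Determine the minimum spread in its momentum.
1.718 × 10^-27 kg·m/s

For a wave packet, the spatial width Δx and momentum spread Δp are related by the uncertainty principle:
ΔxΔp ≥ ℏ/2

The minimum momentum spread is:
Δp_min = ℏ/(2Δx)
Δp_min = (1.055e-34 J·s) / (2 × 3.070e-08 m)
Δp_min = 1.718e-27 kg·m/s

A wave packet cannot have both a well-defined position and well-defined momentum.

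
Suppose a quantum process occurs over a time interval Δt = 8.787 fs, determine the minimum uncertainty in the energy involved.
37.454 meV

Using the energy-time uncertainty principle:
ΔEΔt ≥ ℏ/2

The minimum uncertainty in energy is:
ΔE_min = ℏ/(2Δt)
ΔE_min = (1.055e-34 J·s) / (2 × 8.787e-15 s)
ΔE_min = 6.001e-21 J = 37.454 meV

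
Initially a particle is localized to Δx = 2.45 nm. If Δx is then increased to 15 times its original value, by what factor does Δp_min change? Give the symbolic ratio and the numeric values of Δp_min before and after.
Original Δp_min = 2.152 × 10^-26 kg·m/s; new Δp'_min = 1.435 × 10^-27 kg·m/s; ratio Δp'_min/Δp_min = 1/15.

From the uncertainty principle ΔxΔp ≥ ℏ/2, the minimum momentum uncertainty is Δp_min = ℏ/(2Δx).

Original (Δx = 2.45 nm = 2.450e-09 m):
Δp_min = (1.055e-34 J·s)/(2 × 2.450e-09 m) = 2.152e-26 kg·m/s

When Δx → 15Δx:
Δp'_min = ℏ/(2 × 15Δx) = (1/15) × ℏ/(2Δx) = (1/15) × Δp_min
Δp'_min = 1/15 × 2.152e-26 kg·m/s = 1.435e-27 kg·m/s

Since Δp_min ∝ 1/Δx, when Δx is increased to 15 times its original value, Δp_min decreases to 1/15 of its original value.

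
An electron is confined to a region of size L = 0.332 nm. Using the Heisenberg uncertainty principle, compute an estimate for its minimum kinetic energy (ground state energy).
86.415 meV

Using the uncertainty principle to estimate ground state energy:

1. The position uncertainty is approximately the confinement size:
   Δx ≈ L = 3.320e-10 m

2. From ΔxΔp ≥ ℏ/2, the minimum momentum uncertainty is:
   Δp ≈ ℏ/(2L) = 1.588e-25 kg·m/s

3. The kinetic energy is approximately:
   KE ≈ (Δp)²/(2m) = (1.588e-25)²/(2 × 9.109e-31 kg)
   KE ≈ 1.385e-20 J = 86.415 meV

This is an order-of-magnitude estimate of the ground state energy.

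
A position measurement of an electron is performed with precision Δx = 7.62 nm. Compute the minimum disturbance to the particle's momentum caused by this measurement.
6.920 × 10^-27 kg·m/s

The uncertainty principle implies that measuring position disturbs momentum:
ΔxΔp ≥ ℏ/2

When we measure position with precision Δx, we necessarily introduce a momentum uncertainty:
Δp ≥ ℏ/(2Δx)
Δp_min = (1.055e-34 J·s) / (2 × 7.620e-09 m)
Δp_min = 6.920e-27 kg·m/s

The more precisely we measure position, the greater the momentum disturbance.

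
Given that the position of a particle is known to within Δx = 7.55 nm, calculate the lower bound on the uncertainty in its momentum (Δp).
6.984 × 10^-27 kg·m/s

Using the Heisenberg uncertainty principle:
ΔxΔp ≥ ℏ/2

The minimum uncertainty in momentum is:
Δp_min = ℏ/(2Δx)
Δp_min = (1.055e-34 J·s) / (2 × 7.550e-09 m)
Δp_min = 6.984e-27 kg·m/s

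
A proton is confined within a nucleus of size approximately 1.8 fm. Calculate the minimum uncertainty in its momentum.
2.929 × 10^-20 kg·m/s

Using the Heisenberg uncertainty principle:
ΔxΔp ≥ ℏ/2

With Δx ≈ L = 1.800e-15 m (the confinement size):
Δp_min = ℏ/(2Δx)
Δp_min = (1.055e-34 J·s) / (2 × 1.800e-15 m)
Δp_min = 2.929e-20 kg·m/s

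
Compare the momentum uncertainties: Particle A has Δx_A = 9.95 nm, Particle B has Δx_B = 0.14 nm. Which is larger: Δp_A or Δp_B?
Particle B has the larger minimum momentum uncertainty, by a factor of 71.07.

For each particle, the minimum momentum uncertainty is Δp_min = ℏ/(2Δx):

Particle A: Δp_A = ℏ/(2×9.950e-09 m) = 5.299e-27 kg·m/s
Particle B: Δp_B = ℏ/(2×1.400e-10 m) = 3.766e-25 kg·m/s

Ratio: Δp_B/Δp_A = 71.07

Since Δp_min ∝ 1/Δx, the particle with smaller position uncertainty (B) has larger momentum uncertainty.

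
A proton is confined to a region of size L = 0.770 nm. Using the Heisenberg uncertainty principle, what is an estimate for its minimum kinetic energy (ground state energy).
8.749 μeV

Using the uncertainty principle to estimate ground state energy:

1. The position uncertainty is approximately the confinement size:
   Δx ≈ L = 7.700e-10 m

2. From ΔxΔp ≥ ℏ/2, the minimum momentum uncertainty is:
   Δp ≈ ℏ/(2L) = 6.848e-26 kg·m/s

3. The kinetic energy is approximately:
   KE ≈ (Δp)²/(2m) = (6.848e-26)²/(2 × 1.673e-27 kg)
   KE ≈ 1.402e-24 J = 8.749 μeV

This is an order-of-magnitude estimate of the ground state energy.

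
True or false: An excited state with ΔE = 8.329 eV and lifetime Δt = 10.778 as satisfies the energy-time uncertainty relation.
No, it violates the uncertainty relation.

Calculate the product ΔEΔt:
ΔE = 8.329 eV = 1.334e-18 J
ΔEΔt = (1.334e-18 J) × (1.078e-17 s)
ΔEΔt = 1.438e-35 J·s

Compare to the minimum allowed value ℏ/2:
ℏ/2 = 5.273e-35 J·s

Since ΔEΔt = 1.438e-35 J·s < 5.273e-35 J·s = ℏ/2,
this violates the uncertainty relation.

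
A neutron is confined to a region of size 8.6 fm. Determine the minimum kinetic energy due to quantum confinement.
70.042 keV

Using the uncertainty principle:

1. Position uncertainty: Δx ≈ 8.600e-15 m
2. Minimum momentum uncertainty: Δp = ℏ/(2Δx) = 6.131e-21 kg·m/s
3. Minimum kinetic energy:
   KE = (Δp)²/(2m) = (6.131e-21)²/(2 × 1.675e-27 kg)
   KE = 1.122e-14 J = 70.042 keV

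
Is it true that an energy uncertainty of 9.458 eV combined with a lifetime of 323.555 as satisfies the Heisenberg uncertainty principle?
Yes, it satisfies the uncertainty relation.

Calculate the product ΔEΔt:
ΔE = 9.458 eV = 1.515e-18 J
ΔEΔt = (1.515e-18 J) × (3.236e-16 s)
ΔEΔt = 4.903e-34 J·s

Compare to the minimum allowed value ℏ/2:
ℏ/2 = 5.273e-35 J·s

Since ΔEΔt = 4.903e-34 J·s ≥ 5.273e-35 J·s = ℏ/2,
this satisfies the uncertainty relation.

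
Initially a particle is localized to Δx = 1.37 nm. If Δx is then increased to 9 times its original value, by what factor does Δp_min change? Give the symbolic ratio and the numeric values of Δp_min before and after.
Original Δp_min = 3.849 × 10^-26 kg·m/s; new Δp'_min = 4.276 × 10^-27 kg·m/s; ratio Δp'_min/Δp_min = 1/9.

From the uncertainty principle ΔxΔp ≥ ℏ/2, the minimum momentum uncertainty is Δp_min = ℏ/(2Δx).

Original (Δx = 1.37 nm = 1.370e-09 m):
Δp_min = (1.055e-34 J·s)/(2 × 1.370e-09 m) = 3.849e-26 kg·m/s

When Δx → 9Δx:
Δp'_min = ℏ/(2 × 9Δx) = (1/9) × ℏ/(2Δx) = (1/9) × Δp_min
Δp'_min = 1/9 × 3.849e-26 kg·m/s = 4.276e-27 kg·m/s

Since Δp_min ∝ 1/Δx, when Δx is increased to 9 times its original value, Δp_min decreases to 1/9 of its original value.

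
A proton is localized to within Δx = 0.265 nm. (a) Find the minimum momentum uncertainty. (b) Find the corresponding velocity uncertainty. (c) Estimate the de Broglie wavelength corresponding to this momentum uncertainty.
(a) Δp_min = 1.990 × 10^-25 kg·m/s
(b) Δv_min = 118.960 m/s
(c) λ_dB = 3.330 nm

Step-by-step:

(a) From the uncertainty principle:
Δp_min = ℏ/(2Δx) = (1.055e-34 J·s)/(2 × 2.650e-10 m) = 1.990e-25 kg·m/s

(b) The velocity uncertainty:
Δv = Δp/m = (1.990e-25 kg·m/s)/(1.673e-27 kg) = 1.190e+02 m/s = 118.960 m/s

(c) The de Broglie wavelength for this momentum:
λ = h/p = (6.626e-34 J·s)/(1.990e-25 kg·m/s) = 3.330e-09 m = 3.330 nm

Note: The de Broglie wavelength is comparable to the localization size, as expected from wave-particle duality.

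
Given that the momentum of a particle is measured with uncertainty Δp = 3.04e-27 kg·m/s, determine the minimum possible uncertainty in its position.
17.345 nm

Using the Heisenberg uncertainty principle:
ΔxΔp ≥ ℏ/2

The minimum uncertainty in position is:
Δx_min = ℏ/(2Δp)
Δx_min = (1.055e-34 J·s) / (2 × 3.040e-27 kg·m/s)
Δx_min = 1.734e-08 m = 17.345 nm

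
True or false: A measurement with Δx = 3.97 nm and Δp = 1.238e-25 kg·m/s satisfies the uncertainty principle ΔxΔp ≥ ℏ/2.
Yes, it satisfies the uncertainty principle.

Calculate the product ΔxΔp:
ΔxΔp = (3.970e-09 m) × (1.238e-25 kg·m/s)
ΔxΔp = 4.915e-34 J·s

Compare to the minimum allowed value ℏ/2:
ℏ/2 = 5.273e-35 J·s

Since ΔxΔp = 4.915e-34 J·s ≥ 5.273e-35 J·s = ℏ/2,
the measurement satisfies the uncertainty principle.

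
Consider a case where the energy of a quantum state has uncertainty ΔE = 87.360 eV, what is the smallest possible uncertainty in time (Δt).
3.767 as

Using the energy-time uncertainty principle:
ΔEΔt ≥ ℏ/2

The minimum uncertainty in time is:
Δt_min = ℏ/(2ΔE)
Δt_min = (1.055e-34 J·s) / (2 × 1.400e-17 J)
Δt_min = 3.767e-18 s = 3.767 as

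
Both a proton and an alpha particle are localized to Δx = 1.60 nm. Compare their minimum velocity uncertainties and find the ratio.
The proton has the larger minimum velocity uncertainty, by a ratio of 4.0.

For both particles, Δp_min = ℏ/(2Δx) = 3.296e-26 kg·m/s (same for both).

The velocity uncertainty is Δv = Δp/m:
- proton: Δv = 3.296e-26 / 1.673e-27 = 1.970e+01 m/s = 19.703 m/s
- alpha particle: Δv = 3.296e-26 / 6.645e-27 = 4.960e+00 m/s = 4.960 m/s

Ratio: 1.970e+01 / 4.960e+00 = 4.0

The lighter particle has larger velocity uncertainty because Δv ∝ 1/m.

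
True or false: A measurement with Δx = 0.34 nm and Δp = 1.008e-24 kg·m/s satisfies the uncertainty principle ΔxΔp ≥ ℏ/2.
Yes, it satisfies the uncertainty principle.

Calculate the product ΔxΔp:
ΔxΔp = (3.400e-10 m) × (1.008e-24 kg·m/s)
ΔxΔp = 3.427e-34 J·s

Compare to the minimum allowed value ℏ/2:
ℏ/2 = 5.273e-35 J·s

Since ΔxΔp = 3.427e-34 J·s ≥ 5.273e-35 J·s = ℏ/2,
the measurement satisfies the uncertainty principle.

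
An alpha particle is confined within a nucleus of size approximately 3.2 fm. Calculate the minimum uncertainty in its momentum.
1.648 × 10^-20 kg·m/s

Using the Heisenberg uncertainty principle:
ΔxΔp ≥ ℏ/2

With Δx ≈ L = 3.200e-15 m (the confinement size):
Δp_min = ℏ/(2Δx)
Δp_min = (1.055e-34 J·s) / (2 × 3.200e-15 m)
Δp_min = 1.648e-20 kg·m/s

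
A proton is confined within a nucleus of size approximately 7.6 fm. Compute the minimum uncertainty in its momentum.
6.938 × 10^-21 kg·m/s

Using the Heisenberg uncertainty principle:
ΔxΔp ≥ ℏ/2

With Δx ≈ L = 7.600e-15 m (the confinement size):
Δp_min = ℏ/(2Δx)
Δp_min = (1.055e-34 J·s) / (2 × 7.600e-15 m)
Δp_min = 6.938e-21 kg·m/s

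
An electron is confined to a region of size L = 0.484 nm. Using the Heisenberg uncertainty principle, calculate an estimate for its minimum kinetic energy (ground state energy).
40.660 meV

Using the uncertainty principle to estimate ground state energy:

1. The position uncertainty is approximately the confinement size:
   Δx ≈ L = 4.840e-10 m

2. From ΔxΔp ≥ ℏ/2, the minimum momentum uncertainty is:
   Δp ≈ ℏ/(2L) = 1.089e-25 kg·m/s

3. The kinetic energy is approximately:
   KE ≈ (Δp)²/(2m) = (1.089e-25)²/(2 × 9.109e-31 kg)
   KE ≈ 6.515e-21 J = 40.660 meV

This is an order-of-magnitude estimate of the ground state energy.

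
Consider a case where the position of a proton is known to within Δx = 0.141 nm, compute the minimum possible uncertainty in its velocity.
223.578 m/s

Using the Heisenberg uncertainty principle and Δp = mΔv:
ΔxΔp ≥ ℏ/2
Δx(mΔv) ≥ ℏ/2

The minimum uncertainty in velocity is:
Δv_min = ℏ/(2mΔx)
Δv_min = (1.055e-34 J·s) / (2 × 1.673e-27 kg × 1.410e-10 m)
Δv_min = 2.236e+02 m/s = 223.578 m/s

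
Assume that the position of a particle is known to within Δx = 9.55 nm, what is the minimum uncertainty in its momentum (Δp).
5.521 × 10^-27 kg·m/s

Using the Heisenberg uncertainty principle:
ΔxΔp ≥ ℏ/2

The minimum uncertainty in momentum is:
Δp_min = ℏ/(2Δx)
Δp_min = (1.055e-34 J·s) / (2 × 9.550e-09 m)
Δp_min = 5.521e-27 kg·m/s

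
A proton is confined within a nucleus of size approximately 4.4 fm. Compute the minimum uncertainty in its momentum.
1.198 × 10^-20 kg·m/s

Using the Heisenberg uncertainty principle:
ΔxΔp ≥ ℏ/2

With Δx ≈ L = 4.400e-15 m (the confinement size):
Δp_min = ℏ/(2Δx)
Δp_min = (1.055e-34 J·s) / (2 × 4.400e-15 m)
Δp_min = 1.198e-20 kg·m/s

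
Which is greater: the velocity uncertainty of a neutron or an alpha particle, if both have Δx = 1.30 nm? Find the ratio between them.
The neutron has the larger minimum velocity uncertainty, by a ratio of 4.0.

For both particles, Δp_min = ℏ/(2Δx) = 4.056e-26 kg·m/s (same for both).

The velocity uncertainty is Δv = Δp/m:
- neutron: Δv = 4.056e-26 / 1.675e-27 = 2.422e+01 m/s = 24.216 m/s
- alpha particle: Δv = 4.056e-26 / 6.645e-27 = 6.104e+00 m/s = 6.104 m/s

Ratio: 2.422e+01 / 6.104e+00 = 4.0

The lighter particle has larger velocity uncertainty because Δv ∝ 1/m.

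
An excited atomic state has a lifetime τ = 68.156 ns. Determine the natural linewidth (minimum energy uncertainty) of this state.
4.829 neV

Using the energy-time uncertainty principle:
ΔEΔt ≥ ℏ/2

The lifetime τ represents the time uncertainty Δt.
The natural linewidth (minimum energy uncertainty) is:

ΔE = ℏ/(2τ)
ΔE = (1.055e-34 J·s) / (2 × 6.816e-08 s)
ΔE = 7.736e-28 J = 4.829 neV

This natural linewidth limits the precision of spectroscopic measurements.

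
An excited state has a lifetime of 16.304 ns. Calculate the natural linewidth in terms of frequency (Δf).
4.881 MHz

Using the energy-time uncertainty principle and E = hf:
ΔEΔt ≥ ℏ/2
hΔf·Δt ≥ ℏ/2

The minimum frequency uncertainty is:
Δf = ℏ/(2hτ) = 1/(4πτ)
Δf = 1/(4π × 1.630e-08 s)
Δf = 4.881e+06 Hz = 4.881 MHz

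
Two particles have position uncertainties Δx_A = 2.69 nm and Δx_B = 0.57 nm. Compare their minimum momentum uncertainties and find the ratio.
Particle B has the larger minimum momentum uncertainty, by a factor of 4.72.

For each particle, the minimum momentum uncertainty is Δp_min = ℏ/(2Δx):

Particle A: Δp_A = ℏ/(2×2.690e-09 m) = 1.960e-26 kg·m/s
Particle B: Δp_B = ℏ/(2×5.700e-10 m) = 9.251e-26 kg·m/s

Ratio: Δp_B/Δp_A = 4.72

Since Δp_min ∝ 1/Δx, the particle with smaller position uncertainty (B) has larger momentum uncertainty.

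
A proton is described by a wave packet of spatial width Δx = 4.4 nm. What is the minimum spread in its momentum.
1.198 × 10^-26 kg·m/s

For a wave packet, the spatial width Δx and momentum spread Δp are related by the uncertainty principle:
ΔxΔp ≥ ℏ/2

The minimum momentum spread is:
Δp_min = ℏ/(2Δx)
Δp_min = (1.055e-34 J·s) / (2 × 4.400e-09 m)
Δp_min = 1.198e-26 kg·m/s

A wave packet cannot have both a well-defined position and well-defined momentum.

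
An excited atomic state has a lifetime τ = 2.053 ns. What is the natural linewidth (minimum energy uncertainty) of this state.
160.305 neV

Using the energy-time uncertainty principle:
ΔEΔt ≥ ℏ/2

The lifetime τ represents the time uncertainty Δt.
The natural linewidth (minimum energy uncertainty) is:

ΔE = ℏ/(2τ)
ΔE = (1.055e-34 J·s) / (2 × 2.053e-09 s)
ΔE = 2.568e-26 J = 160.305 neV

This natural linewidth limits the precision of spectroscopic measurements.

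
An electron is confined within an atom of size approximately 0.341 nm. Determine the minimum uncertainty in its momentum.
1.546 × 10^-25 kg·m/s

Using the Heisenberg uncertainty principle:
ΔxΔp ≥ ℏ/2

With Δx ≈ L = 3.410e-10 m (the confinement size):
Δp_min = ℏ/(2Δx)
Δp_min = (1.055e-34 J·s) / (2 × 3.410e-10 m)
Δp_min = 1.546e-25 kg·m/s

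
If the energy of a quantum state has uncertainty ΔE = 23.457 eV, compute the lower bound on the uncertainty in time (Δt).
14.030 as

Using the energy-time uncertainty principle:
ΔEΔt ≥ ℏ/2

The minimum uncertainty in time is:
Δt_min = ℏ/(2ΔE)
Δt_min = (1.055e-34 J·s) / (2 × 3.758e-18 J)
Δt_min = 1.403e-17 s = 14.030 as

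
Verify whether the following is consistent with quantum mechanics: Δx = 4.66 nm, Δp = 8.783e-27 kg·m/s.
No, it violates the uncertainty principle (impossible measurement).

Calculate the product ΔxΔp:
ΔxΔp = (4.660e-09 m) × (8.783e-27 kg·m/s)
ΔxΔp = 4.093e-35 J·s

Compare to the minimum allowed value ℏ/2:
ℏ/2 = 5.273e-35 J·s

Since ΔxΔp = 4.093e-35 J·s < 5.273e-35 J·s = ℏ/2,
the measurement violates the uncertainty principle.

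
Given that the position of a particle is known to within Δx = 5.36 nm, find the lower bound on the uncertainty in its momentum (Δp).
9.837 × 10^-27 kg·m/s

Using the Heisenberg uncertainty principle:
ΔxΔp ≥ ℏ/2

The minimum uncertainty in momentum is:
Δp_min = ℏ/(2Δx)
Δp_min = (1.055e-34 J·s) / (2 × 5.360e-09 m)
Δp_min = 9.837e-27 kg·m/s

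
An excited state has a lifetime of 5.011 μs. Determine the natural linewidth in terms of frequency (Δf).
15.881 kHz

Using the energy-time uncertainty principle and E = hf:
ΔEΔt ≥ ℏ/2
hΔf·Δt ≥ ℏ/2

The minimum frequency uncertainty is:
Δf = ℏ/(2hτ) = 1/(4πτ)
Δf = 1/(4π × 5.011e-06 s)
Δf = 1.588e+04 Hz = 15.881 kHz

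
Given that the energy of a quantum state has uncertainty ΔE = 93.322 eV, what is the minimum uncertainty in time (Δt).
3.527 as

Using the energy-time uncertainty principle:
ΔEΔt ≥ ℏ/2

The minimum uncertainty in time is:
Δt_min = ℏ/(2ΔE)
Δt_min = (1.055e-34 J·s) / (2 × 1.495e-17 J)
Δt_min = 3.527e-18 s = 3.527 as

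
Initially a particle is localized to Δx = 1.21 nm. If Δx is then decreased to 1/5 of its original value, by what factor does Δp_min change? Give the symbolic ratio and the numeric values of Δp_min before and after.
Original Δp_min = 4.358 × 10^-26 kg·m/s; new Δp'_min = 2.179 × 10^-25 kg·m/s; ratio Δp'_min/Δp_min = 5.

From the uncertainty principle ΔxΔp ≥ ℏ/2, the minimum momentum uncertainty is Δp_min = ℏ/(2Δx).

Original (Δx = 1.21 nm = 1.210e-09 m):
Δp_min = (1.055e-34 J·s)/(2 × 1.210e-09 m) = 4.358e-26 kg·m/s

When Δx → (1/5)Δx:
Δp'_min = ℏ/(2 × (1/5)Δx) = 5 × ℏ/(2Δx) = 5 × Δp_min
Δp'_min = 5 × 4.358e-26 kg·m/s = 2.179e-25 kg·m/s

Since Δp_min ∝ 1/Δx, when Δx is decreased to 1/5 of its original value, Δp_min increases to 5 times its original value.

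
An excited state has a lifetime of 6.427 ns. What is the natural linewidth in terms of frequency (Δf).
12.382 MHz

Using the energy-time uncertainty principle and E = hf:
ΔEΔt ≥ ℏ/2
hΔf·Δt ≥ ℏ/2

The minimum frequency uncertainty is:
Δf = ℏ/(2hτ) = 1/(4πτ)
Δf = 1/(4π × 6.427e-09 s)
Δf = 1.238e+07 Hz = 12.382 MHz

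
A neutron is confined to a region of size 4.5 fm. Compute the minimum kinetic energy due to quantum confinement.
255.818 keV

Using the uncertainty principle:

1. Position uncertainty: Δx ≈ 4.500e-15 m
2. Minimum momentum uncertainty: Δp = ℏ/(2Δx) = 1.172e-20 kg·m/s
3. Minimum kinetic energy:
   KE = (Δp)²/(2m) = (1.172e-20)²/(2 × 1.675e-27 kg)
   KE = 4.099e-14 J = 255.818 keV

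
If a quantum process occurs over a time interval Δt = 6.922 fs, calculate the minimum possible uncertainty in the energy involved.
47.545 meV

Using the energy-time uncertainty principle:
ΔEΔt ≥ ℏ/2

The minimum uncertainty in energy is:
ΔE_min = ℏ/(2Δt)
ΔE_min = (1.055e-34 J·s) / (2 × 6.922e-15 s)
ΔE_min = 7.618e-21 J = 47.545 meV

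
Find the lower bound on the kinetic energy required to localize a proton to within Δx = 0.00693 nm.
108.016 meV

Localizing a particle requires giving it sufficient momentum uncertainty:

1. From uncertainty principle: Δp ≥ ℏ/(2Δx)
   Δp_min = (1.055e-34 J·s) / (2 × 6.930e-12 m)
   Δp_min = 7.609e-24 kg·m/s

2. This momentum uncertainty corresponds to kinetic energy:
   KE ≈ (Δp)²/(2m) = (7.609e-24)²/(2 × 1.673e-27 kg)
   KE = 1.731e-20 J = 108.016 meV

Tighter localization requires more energy.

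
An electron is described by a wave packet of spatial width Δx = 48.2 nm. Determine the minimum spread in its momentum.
1.094 × 10^-27 kg·m/s

For a wave packet, the spatial width Δx and momentum spread Δp are related by the uncertainty principle:
ΔxΔp ≥ ℏ/2

The minimum momentum spread is:
Δp_min = ℏ/(2Δx)
Δp_min = (1.055e-34 J·s) / (2 × 4.820e-08 m)
Δp_min = 1.094e-27 kg·m/s

A wave packet cannot have both a well-defined position and well-defined momentum.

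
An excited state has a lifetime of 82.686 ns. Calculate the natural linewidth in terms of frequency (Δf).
962.406 kHz

Using the energy-time uncertainty principle and E = hf:
ΔEΔt ≥ ℏ/2
hΔf·Δt ≥ ℏ/2

The minimum frequency uncertainty is:
Δf = ℏ/(2hτ) = 1/(4πτ)
Δf = 1/(4π × 8.269e-08 s)
Δf = 9.624e+05 Hz = 962.406 kHz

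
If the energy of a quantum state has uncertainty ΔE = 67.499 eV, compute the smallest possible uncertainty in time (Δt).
4.876 as

Using the energy-time uncertainty principle:
ΔEΔt ≥ ℏ/2

The minimum uncertainty in time is:
Δt_min = ℏ/(2ΔE)
Δt_min = (1.055e-34 J·s) / (2 × 1.081e-17 J)
Δt_min = 4.876e-18 s = 4.876 as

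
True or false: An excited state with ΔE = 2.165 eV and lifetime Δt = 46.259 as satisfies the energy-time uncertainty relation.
No, it violates the uncertainty relation.

Calculate the product ΔEΔt:
ΔE = 2.165 eV = 3.469e-19 J
ΔEΔt = (3.469e-19 J) × (4.626e-17 s)
ΔEΔt = 1.605e-35 J·s

Compare to the minimum allowed value ℏ/2:
ℏ/2 = 5.273e-35 J·s

Since ΔEΔt = 1.605e-35 J·s < 5.273e-35 J·s = ℏ/2,
this violates the uncertainty relation.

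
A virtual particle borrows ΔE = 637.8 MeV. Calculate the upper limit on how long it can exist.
5.160 × 10^-25 s

Using the energy-time uncertainty principle:
ΔEΔt ≥ ℏ/2

For a virtual particle borrowing energy ΔE, the maximum lifetime is:
Δt_max = ℏ/(2ΔE)

Converting energy:
ΔE = 637.8 MeV = 1.022e-10 J

Δt_max = (1.055e-34 J·s) / (2 × 1.022e-10 J)
Δt_max = 5.160e-25 s = 5.160 × 10^-25 s

Virtual particles with higher borrowed energy exist for shorter times.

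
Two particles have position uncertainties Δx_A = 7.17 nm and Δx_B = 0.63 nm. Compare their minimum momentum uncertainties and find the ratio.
Particle B has the larger minimum momentum uncertainty, by a factor of 11.38.

For each particle, the minimum momentum uncertainty is Δp_min = ℏ/(2Δx):

Particle A: Δp_A = ℏ/(2×7.170e-09 m) = 7.354e-27 kg·m/s
Particle B: Δp_B = ℏ/(2×6.300e-10 m) = 8.370e-26 kg·m/s

Ratio: Δp_B/Δp_A = 11.38

Since Δp_min ∝ 1/Δx, the particle with smaller position uncertainty (B) has larger momentum uncertainty.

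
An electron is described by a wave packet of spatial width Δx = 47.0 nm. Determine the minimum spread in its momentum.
1.122 × 10^-27 kg·m/s

For a wave packet, the spatial width Δx and momentum spread Δp are related by the uncertainty principle:
ΔxΔp ≥ ℏ/2

The minimum momentum spread is:
Δp_min = ℏ/(2Δx)
Δp_min = (1.055e-34 J·s) / (2 × 4.700e-08 m)
Δp_min = 1.122e-27 kg·m/s

A wave packet cannot have both a well-defined position and well-defined momentum.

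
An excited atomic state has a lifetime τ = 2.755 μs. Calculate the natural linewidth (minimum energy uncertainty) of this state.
119.458 peV

Using the energy-time uncertainty principle:
ΔEΔt ≥ ℏ/2

The lifetime τ represents the time uncertainty Δt.
The natural linewidth (minimum energy uncertainty) is:

ΔE = ℏ/(2τ)
ΔE = (1.055e-34 J·s) / (2 × 2.755e-06 s)
ΔE = 1.914e-29 J = 119.458 peV

This natural linewidth limits the precision of spectroscopic measurements.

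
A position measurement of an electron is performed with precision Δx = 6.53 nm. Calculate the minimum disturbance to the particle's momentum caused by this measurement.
8.075 × 10^-27 kg·m/s

The uncertainty principle implies that measuring position disturbs momentum:
ΔxΔp ≥ ℏ/2

When we measure position with precision Δx, we necessarily introduce a momentum uncertainty:
Δp ≥ ℏ/(2Δx)
Δp_min = (1.055e-34 J·s) / (2 × 6.530e-09 m)
Δp_min = 8.075e-27 kg·m/s

The more precisely we measure position, the greater the momentum disturbance.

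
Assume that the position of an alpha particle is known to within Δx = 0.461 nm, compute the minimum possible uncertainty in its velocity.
17.214 m/s

Using the Heisenberg uncertainty principle and Δp = mΔv:
ΔxΔp ≥ ℏ/2
Δx(mΔv) ≥ ℏ/2

The minimum uncertainty in velocity is:
Δv_min = ℏ/(2mΔx)
Δv_min = (1.055e-34 J·s) / (2 × 6.645e-27 kg × 4.610e-10 m)
Δv_min = 1.721e+01 m/s = 17.214 m/s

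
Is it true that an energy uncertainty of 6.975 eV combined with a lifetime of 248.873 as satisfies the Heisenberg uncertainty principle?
Yes, it satisfies the uncertainty relation.

Calculate the product ΔEΔt:
ΔE = 6.975 eV = 1.118e-18 J
ΔEΔt = (1.118e-18 J) × (2.489e-16 s)
ΔEΔt = 2.781e-34 J·s

Compare to the minimum allowed value ℏ/2:
ℏ/2 = 5.273e-35 J·s

Since ΔEΔt = 2.781e-34 J·s ≥ 5.273e-35 J·s = ℏ/2,
this satisfies the uncertainty relation.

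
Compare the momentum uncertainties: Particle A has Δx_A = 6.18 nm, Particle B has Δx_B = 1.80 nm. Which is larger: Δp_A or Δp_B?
Particle B has the larger minimum momentum uncertainty, by a factor of 3.43.

For each particle, the minimum momentum uncertainty is Δp_min = ℏ/(2Δx):

Particle A: Δp_A = ℏ/(2×6.180e-09 m) = 8.532e-27 kg·m/s
Particle B: Δp_B = ℏ/(2×1.800e-09 m) = 2.929e-26 kg·m/s

Ratio: Δp_B/Δp_A = 3.43

Since Δp_min ∝ 1/Δx, the particle with smaller position uncertainty (B) has larger momentum uncertainty.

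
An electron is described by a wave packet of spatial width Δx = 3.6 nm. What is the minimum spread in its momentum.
1.465 × 10^-26 kg·m/s

For a wave packet, the spatial width Δx and momentum spread Δp are related by the uncertainty principle:
ΔxΔp ≥ ℏ/2

The minimum momentum spread is:
Δp_min = ℏ/(2Δx)
Δp_min = (1.055e-34 J·s) / (2 × 3.600e-09 m)
Δp_min = 1.465e-26 kg·m/s

A wave packet cannot have both a well-defined position and well-defined momentum.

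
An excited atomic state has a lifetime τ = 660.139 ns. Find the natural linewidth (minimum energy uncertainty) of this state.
498.540 peV

Using the energy-time uncertainty principle:
ΔEΔt ≥ ℏ/2

The lifetime τ represents the time uncertainty Δt.
The natural linewidth (minimum energy uncertainty) is:

ΔE = ℏ/(2τ)
ΔE = (1.055e-34 J·s) / (2 × 6.601e-07 s)
ΔE = 7.987e-29 J = 498.540 peV

This natural linewidth limits the precision of spectroscopic measurements.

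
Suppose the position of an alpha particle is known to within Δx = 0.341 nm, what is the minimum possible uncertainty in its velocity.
23.271 m/s

Using the Heisenberg uncertainty principle and Δp = mΔv:
ΔxΔp ≥ ℏ/2
Δx(mΔv) ≥ ℏ/2

The minimum uncertainty in velocity is:
Δv_min = ℏ/(2mΔx)
Δv_min = (1.055e-34 J·s) / (2 × 6.645e-27 kg × 3.410e-10 m)
Δv_min = 2.327e+01 m/s = 23.271 m/s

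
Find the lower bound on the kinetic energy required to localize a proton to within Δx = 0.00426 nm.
285.848 meV

Localizing a particle requires giving it sufficient momentum uncertainty:

1. From uncertainty principle: Δp ≥ ℏ/(2Δx)
   Δp_min = (1.055e-34 J·s) / (2 × 4.260e-12 m)
   Δp_min = 1.238e-23 kg·m/s

2. This momentum uncertainty corresponds to kinetic energy:
   KE ≈ (Δp)²/(2m) = (1.238e-23)²/(2 × 1.673e-27 kg)
   KE = 4.580e-20 J = 285.848 meV

Tighter localization requires more energy.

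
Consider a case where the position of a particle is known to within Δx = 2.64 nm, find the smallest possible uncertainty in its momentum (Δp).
1.997 × 10^-26 kg·m/s

Using the Heisenberg uncertainty principle:
ΔxΔp ≥ ℏ/2

The minimum uncertainty in momentum is:
Δp_min = ℏ/(2Δx)
Δp_min = (1.055e-34 J·s) / (2 × 2.640e-09 m)
Δp_min = 1.997e-26 kg·m/s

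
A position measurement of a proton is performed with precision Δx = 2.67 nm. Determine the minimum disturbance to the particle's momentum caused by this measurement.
1.975 × 10^-26 kg·m/s

The uncertainty principle implies that measuring position disturbs momentum:
ΔxΔp ≥ ℏ/2

When we measure position with precision Δx, we necessarily introduce a momentum uncertainty:
Δp ≥ ℏ/(2Δx)
Δp_min = (1.055e-34 J·s) / (2 × 2.670e-09 m)
Δp_min = 1.975e-26 kg·m/s

The more precisely we measure position, the greater the momentum disturbance.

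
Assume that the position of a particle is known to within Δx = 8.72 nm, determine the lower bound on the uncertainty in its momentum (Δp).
6.047 × 10^-27 kg·m/s

Using the Heisenberg uncertainty principle:
ΔxΔp ≥ ℏ/2

The minimum uncertainty in momentum is:
Δp_min = ℏ/(2Δx)
Δp_min = (1.055e-34 J·s) / (2 × 8.720e-09 m)
Δp_min = 6.047e-27 kg·m/s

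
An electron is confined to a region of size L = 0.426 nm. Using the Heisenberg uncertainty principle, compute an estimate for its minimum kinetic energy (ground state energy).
52.486 meV

Using the uncertainty principle to estimate ground state energy:

1. The position uncertainty is approximately the confinement size:
   Δx ≈ L = 4.260e-10 m

2. From ΔxΔp ≥ ℏ/2, the minimum momentum uncertainty is:
   Δp ≈ ℏ/(2L) = 1.238e-25 kg·m/s

3. The kinetic energy is approximately:
   KE ≈ (Δp)²/(2m) = (1.238e-25)²/(2 × 9.109e-31 kg)
   KE ≈ 8.409e-21 J = 52.486 meV

This is an order-of-magnitude estimate of the ground state energy.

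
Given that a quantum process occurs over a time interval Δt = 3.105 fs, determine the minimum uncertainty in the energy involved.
105.992 meV

Using the energy-time uncertainty principle:
ΔEΔt ≥ ℏ/2

The minimum uncertainty in energy is:
ΔE_min = ℏ/(2Δt)
ΔE_min = (1.055e-34 J·s) / (2 × 3.105e-15 s)
ΔE_min = 1.698e-20 J = 105.992 meV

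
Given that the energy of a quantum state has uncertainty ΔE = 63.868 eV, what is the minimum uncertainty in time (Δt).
5.153 as

Using the energy-time uncertainty principle:
ΔEΔt ≥ ℏ/2

The minimum uncertainty in time is:
Δt_min = ℏ/(2ΔE)
Δt_min = (1.055e-34 J·s) / (2 × 1.023e-17 J)
Δt_min = 5.153e-18 s = 5.153 as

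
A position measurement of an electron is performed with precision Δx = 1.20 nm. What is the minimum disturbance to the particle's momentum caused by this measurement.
4.394 × 10^-26 kg·m/s

The uncertainty principle implies that measuring position disturbs momentum:
ΔxΔp ≥ ℏ/2

When we measure position with precision Δx, we necessarily introduce a momentum uncertainty:
Δp ≥ ℏ/(2Δx)
Δp_min = (1.055e-34 J·s) / (2 × 1.200e-09 m)
Δp_min = 4.394e-26 kg·m/s

The more precisely we measure position, the greater the momentum disturbance.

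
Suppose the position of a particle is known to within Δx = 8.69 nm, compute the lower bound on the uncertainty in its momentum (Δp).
6.068 × 10^-27 kg·m/s

Using the Heisenberg uncertainty principle:
ΔxΔp ≥ ℏ/2

The minimum uncertainty in momentum is:
Δp_min = ℏ/(2Δx)
Δp_min = (1.055e-34 J·s) / (2 × 8.690e-09 m)
Δp_min = 6.068e-27 kg·m/s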